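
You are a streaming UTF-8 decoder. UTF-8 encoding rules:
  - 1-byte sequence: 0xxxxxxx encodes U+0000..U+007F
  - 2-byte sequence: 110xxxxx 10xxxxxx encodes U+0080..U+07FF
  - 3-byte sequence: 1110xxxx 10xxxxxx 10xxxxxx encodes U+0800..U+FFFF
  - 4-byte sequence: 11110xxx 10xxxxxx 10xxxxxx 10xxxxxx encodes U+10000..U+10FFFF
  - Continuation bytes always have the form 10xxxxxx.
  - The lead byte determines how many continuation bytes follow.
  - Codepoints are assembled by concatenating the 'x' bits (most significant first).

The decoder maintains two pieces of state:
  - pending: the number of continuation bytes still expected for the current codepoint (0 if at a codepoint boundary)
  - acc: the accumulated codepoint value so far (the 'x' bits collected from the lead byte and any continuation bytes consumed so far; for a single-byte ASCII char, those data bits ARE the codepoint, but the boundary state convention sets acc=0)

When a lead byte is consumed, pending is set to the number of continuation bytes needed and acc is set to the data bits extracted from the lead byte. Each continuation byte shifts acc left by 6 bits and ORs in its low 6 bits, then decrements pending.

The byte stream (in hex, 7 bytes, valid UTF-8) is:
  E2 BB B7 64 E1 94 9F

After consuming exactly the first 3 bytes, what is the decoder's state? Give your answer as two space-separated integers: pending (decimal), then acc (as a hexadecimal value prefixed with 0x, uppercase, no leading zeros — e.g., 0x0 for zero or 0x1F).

Byte[0]=E2: 3-byte lead. pending=2, acc=0x2
Byte[1]=BB: continuation. acc=(acc<<6)|0x3B=0xBB, pending=1
Byte[2]=B7: continuation. acc=(acc<<6)|0x37=0x2EF7, pending=0

Answer: 0 0x2EF7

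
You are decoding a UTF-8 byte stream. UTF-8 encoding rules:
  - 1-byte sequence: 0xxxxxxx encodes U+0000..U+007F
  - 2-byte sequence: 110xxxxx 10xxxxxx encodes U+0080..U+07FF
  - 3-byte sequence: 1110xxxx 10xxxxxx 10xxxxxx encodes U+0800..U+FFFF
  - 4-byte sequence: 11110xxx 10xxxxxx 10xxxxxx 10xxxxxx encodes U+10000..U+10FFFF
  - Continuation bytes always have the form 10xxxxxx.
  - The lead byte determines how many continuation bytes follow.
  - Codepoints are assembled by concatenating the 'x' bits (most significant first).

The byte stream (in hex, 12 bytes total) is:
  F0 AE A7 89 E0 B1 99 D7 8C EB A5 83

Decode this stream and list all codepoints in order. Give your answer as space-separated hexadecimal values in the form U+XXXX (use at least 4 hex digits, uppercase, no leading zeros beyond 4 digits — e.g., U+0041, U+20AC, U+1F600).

Answer: U+2E9C9 U+0C59 U+05CC U+B943

Derivation:
Byte[0]=F0: 4-byte lead, need 3 cont bytes. acc=0x0
Byte[1]=AE: continuation. acc=(acc<<6)|0x2E=0x2E
Byte[2]=A7: continuation. acc=(acc<<6)|0x27=0xBA7
Byte[3]=89: continuation. acc=(acc<<6)|0x09=0x2E9C9
Completed: cp=U+2E9C9 (starts at byte 0)
Byte[4]=E0: 3-byte lead, need 2 cont bytes. acc=0x0
Byte[5]=B1: continuation. acc=(acc<<6)|0x31=0x31
Byte[6]=99: continuation. acc=(acc<<6)|0x19=0xC59
Completed: cp=U+0C59 (starts at byte 4)
Byte[7]=D7: 2-byte lead, need 1 cont bytes. acc=0x17
Byte[8]=8C: continuation. acc=(acc<<6)|0x0C=0x5CC
Completed: cp=U+05CC (starts at byte 7)
Byte[9]=EB: 3-byte lead, need 2 cont bytes. acc=0xB
Byte[10]=A5: continuation. acc=(acc<<6)|0x25=0x2E5
Byte[11]=83: continuation. acc=(acc<<6)|0x03=0xB943
Completed: cp=U+B943 (starts at byte 9)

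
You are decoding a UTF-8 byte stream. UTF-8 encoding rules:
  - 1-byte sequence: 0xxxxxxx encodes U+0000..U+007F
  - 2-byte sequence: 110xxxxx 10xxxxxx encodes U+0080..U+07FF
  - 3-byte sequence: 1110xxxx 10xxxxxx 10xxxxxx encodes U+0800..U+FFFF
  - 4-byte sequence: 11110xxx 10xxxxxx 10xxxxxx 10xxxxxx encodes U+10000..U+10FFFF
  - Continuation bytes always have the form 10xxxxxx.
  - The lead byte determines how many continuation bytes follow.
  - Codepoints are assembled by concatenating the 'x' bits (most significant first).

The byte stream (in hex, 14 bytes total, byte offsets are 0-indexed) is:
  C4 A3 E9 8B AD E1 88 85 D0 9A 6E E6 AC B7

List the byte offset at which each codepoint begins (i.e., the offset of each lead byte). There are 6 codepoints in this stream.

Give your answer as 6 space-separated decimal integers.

Answer: 0 2 5 8 10 11

Derivation:
Byte[0]=C4: 2-byte lead, need 1 cont bytes. acc=0x4
Byte[1]=A3: continuation. acc=(acc<<6)|0x23=0x123
Completed: cp=U+0123 (starts at byte 0)
Byte[2]=E9: 3-byte lead, need 2 cont bytes. acc=0x9
Byte[3]=8B: continuation. acc=(acc<<6)|0x0B=0x24B
Byte[4]=AD: continuation. acc=(acc<<6)|0x2D=0x92ED
Completed: cp=U+92ED (starts at byte 2)
Byte[5]=E1: 3-byte lead, need 2 cont bytes. acc=0x1
Byte[6]=88: continuation. acc=(acc<<6)|0x08=0x48
Byte[7]=85: continuation. acc=(acc<<6)|0x05=0x1205
Completed: cp=U+1205 (starts at byte 5)
Byte[8]=D0: 2-byte lead, need 1 cont bytes. acc=0x10
Byte[9]=9A: continuation. acc=(acc<<6)|0x1A=0x41A
Completed: cp=U+041A (starts at byte 8)
Byte[10]=6E: 1-byte ASCII. cp=U+006E
Byte[11]=E6: 3-byte lead, need 2 cont bytes. acc=0x6
Byte[12]=AC: continuation. acc=(acc<<6)|0x2C=0x1AC
Byte[13]=B7: continuation. acc=(acc<<6)|0x37=0x6B37
Completed: cp=U+6B37 (starts at byte 11)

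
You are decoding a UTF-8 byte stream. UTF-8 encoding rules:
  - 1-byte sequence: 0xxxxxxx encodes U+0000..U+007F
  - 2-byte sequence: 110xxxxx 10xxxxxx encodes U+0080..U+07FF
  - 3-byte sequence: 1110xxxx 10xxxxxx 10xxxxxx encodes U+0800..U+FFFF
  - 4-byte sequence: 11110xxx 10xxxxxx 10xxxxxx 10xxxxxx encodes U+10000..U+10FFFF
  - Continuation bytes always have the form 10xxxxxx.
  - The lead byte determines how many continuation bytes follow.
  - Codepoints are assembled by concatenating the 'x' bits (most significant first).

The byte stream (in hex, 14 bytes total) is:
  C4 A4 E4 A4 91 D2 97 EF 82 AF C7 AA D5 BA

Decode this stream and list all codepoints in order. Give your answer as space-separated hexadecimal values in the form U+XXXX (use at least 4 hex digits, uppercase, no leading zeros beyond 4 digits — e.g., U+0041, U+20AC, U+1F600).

Answer: U+0124 U+4911 U+0497 U+F0AF U+01EA U+057A

Derivation:
Byte[0]=C4: 2-byte lead, need 1 cont bytes. acc=0x4
Byte[1]=A4: continuation. acc=(acc<<6)|0x24=0x124
Completed: cp=U+0124 (starts at byte 0)
Byte[2]=E4: 3-byte lead, need 2 cont bytes. acc=0x4
Byte[3]=A4: continuation. acc=(acc<<6)|0x24=0x124
Byte[4]=91: continuation. acc=(acc<<6)|0x11=0x4911
Completed: cp=U+4911 (starts at byte 2)
Byte[5]=D2: 2-byte lead, need 1 cont bytes. acc=0x12
Byte[6]=97: continuation. acc=(acc<<6)|0x17=0x497
Completed: cp=U+0497 (starts at byte 5)
Byte[7]=EF: 3-byte lead, need 2 cont bytes. acc=0xF
Byte[8]=82: continuation. acc=(acc<<6)|0x02=0x3C2
Byte[9]=AF: continuation. acc=(acc<<6)|0x2F=0xF0AF
Completed: cp=U+F0AF (starts at byte 7)
Byte[10]=C7: 2-byte lead, need 1 cont bytes. acc=0x7
Byte[11]=AA: continuation. acc=(acc<<6)|0x2A=0x1EA
Completed: cp=U+01EA (starts at byte 10)
Byte[12]=D5: 2-byte lead, need 1 cont bytes. acc=0x15
Byte[13]=BA: continuation. acc=(acc<<6)|0x3A=0x57A
Completed: cp=U+057A (starts at byte 12)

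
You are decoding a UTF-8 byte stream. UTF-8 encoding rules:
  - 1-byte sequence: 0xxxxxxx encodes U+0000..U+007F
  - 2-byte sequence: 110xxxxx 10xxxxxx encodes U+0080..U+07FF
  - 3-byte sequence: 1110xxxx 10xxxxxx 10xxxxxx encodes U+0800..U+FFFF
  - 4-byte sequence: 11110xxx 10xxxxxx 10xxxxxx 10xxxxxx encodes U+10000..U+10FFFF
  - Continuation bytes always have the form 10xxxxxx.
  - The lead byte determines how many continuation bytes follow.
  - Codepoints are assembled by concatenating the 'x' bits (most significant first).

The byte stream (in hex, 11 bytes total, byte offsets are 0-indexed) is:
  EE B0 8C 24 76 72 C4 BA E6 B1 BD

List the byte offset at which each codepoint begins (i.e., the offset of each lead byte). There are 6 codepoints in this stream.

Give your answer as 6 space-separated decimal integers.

Answer: 0 3 4 5 6 8

Derivation:
Byte[0]=EE: 3-byte lead, need 2 cont bytes. acc=0xE
Byte[1]=B0: continuation. acc=(acc<<6)|0x30=0x3B0
Byte[2]=8C: continuation. acc=(acc<<6)|0x0C=0xEC0C
Completed: cp=U+EC0C (starts at byte 0)
Byte[3]=24: 1-byte ASCII. cp=U+0024
Byte[4]=76: 1-byte ASCII. cp=U+0076
Byte[5]=72: 1-byte ASCII. cp=U+0072
Byte[6]=C4: 2-byte lead, need 1 cont bytes. acc=0x4
Byte[7]=BA: continuation. acc=(acc<<6)|0x3A=0x13A
Completed: cp=U+013A (starts at byte 6)
Byte[8]=E6: 3-byte lead, need 2 cont bytes. acc=0x6
Byte[9]=B1: continuation. acc=(acc<<6)|0x31=0x1B1
Byte[10]=BD: continuation. acc=(acc<<6)|0x3D=0x6C7D
Completed: cp=U+6C7D (starts at byte 8)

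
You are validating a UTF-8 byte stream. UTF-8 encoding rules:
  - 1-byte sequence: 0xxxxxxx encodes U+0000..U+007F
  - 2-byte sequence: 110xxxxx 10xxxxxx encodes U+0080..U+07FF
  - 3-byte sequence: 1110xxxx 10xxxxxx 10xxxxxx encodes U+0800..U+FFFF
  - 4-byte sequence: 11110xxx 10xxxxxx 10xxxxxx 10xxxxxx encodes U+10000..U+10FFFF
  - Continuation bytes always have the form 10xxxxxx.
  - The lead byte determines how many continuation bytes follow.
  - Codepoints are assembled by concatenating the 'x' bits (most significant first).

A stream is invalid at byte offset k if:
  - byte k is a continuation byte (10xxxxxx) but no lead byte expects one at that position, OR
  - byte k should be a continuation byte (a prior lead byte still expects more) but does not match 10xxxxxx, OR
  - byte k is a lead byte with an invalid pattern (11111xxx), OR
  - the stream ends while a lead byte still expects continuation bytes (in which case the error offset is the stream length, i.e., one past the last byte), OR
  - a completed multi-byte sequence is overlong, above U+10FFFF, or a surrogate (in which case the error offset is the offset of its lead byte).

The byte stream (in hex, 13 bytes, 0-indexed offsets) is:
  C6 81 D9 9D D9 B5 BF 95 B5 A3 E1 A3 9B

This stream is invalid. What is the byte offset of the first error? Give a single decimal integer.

Byte[0]=C6: 2-byte lead, need 1 cont bytes. acc=0x6
Byte[1]=81: continuation. acc=(acc<<6)|0x01=0x181
Completed: cp=U+0181 (starts at byte 0)
Byte[2]=D9: 2-byte lead, need 1 cont bytes. acc=0x19
Byte[3]=9D: continuation. acc=(acc<<6)|0x1D=0x65D
Completed: cp=U+065D (starts at byte 2)
Byte[4]=D9: 2-byte lead, need 1 cont bytes. acc=0x19
Byte[5]=B5: continuation. acc=(acc<<6)|0x35=0x675
Completed: cp=U+0675 (starts at byte 4)
Byte[6]=BF: INVALID lead byte (not 0xxx/110x/1110/11110)

Answer: 6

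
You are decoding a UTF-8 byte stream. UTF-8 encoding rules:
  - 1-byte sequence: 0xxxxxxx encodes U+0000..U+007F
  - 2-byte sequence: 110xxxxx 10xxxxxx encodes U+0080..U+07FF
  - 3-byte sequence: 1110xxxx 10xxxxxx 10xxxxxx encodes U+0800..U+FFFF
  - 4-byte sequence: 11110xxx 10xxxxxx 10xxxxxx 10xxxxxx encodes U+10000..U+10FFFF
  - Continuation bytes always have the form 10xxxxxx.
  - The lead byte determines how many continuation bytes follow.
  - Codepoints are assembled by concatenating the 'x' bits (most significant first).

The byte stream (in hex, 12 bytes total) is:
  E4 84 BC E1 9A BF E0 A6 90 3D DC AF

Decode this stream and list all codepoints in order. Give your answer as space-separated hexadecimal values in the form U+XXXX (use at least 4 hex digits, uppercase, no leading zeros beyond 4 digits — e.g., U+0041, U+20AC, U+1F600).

Answer: U+413C U+16BF U+0990 U+003D U+072F

Derivation:
Byte[0]=E4: 3-byte lead, need 2 cont bytes. acc=0x4
Byte[1]=84: continuation. acc=(acc<<6)|0x04=0x104
Byte[2]=BC: continuation. acc=(acc<<6)|0x3C=0x413C
Completed: cp=U+413C (starts at byte 0)
Byte[3]=E1: 3-byte lead, need 2 cont bytes. acc=0x1
Byte[4]=9A: continuation. acc=(acc<<6)|0x1A=0x5A
Byte[5]=BF: continuation. acc=(acc<<6)|0x3F=0x16BF
Completed: cp=U+16BF (starts at byte 3)
Byte[6]=E0: 3-byte lead, need 2 cont bytes. acc=0x0
Byte[7]=A6: continuation. acc=(acc<<6)|0x26=0x26
Byte[8]=90: continuation. acc=(acc<<6)|0x10=0x990
Completed: cp=U+0990 (starts at byte 6)
Byte[9]=3D: 1-byte ASCII. cp=U+003D
Byte[10]=DC: 2-byte lead, need 1 cont bytes. acc=0x1C
Byte[11]=AF: continuation. acc=(acc<<6)|0x2F=0x72F
Completed: cp=U+072F (starts at byte 10)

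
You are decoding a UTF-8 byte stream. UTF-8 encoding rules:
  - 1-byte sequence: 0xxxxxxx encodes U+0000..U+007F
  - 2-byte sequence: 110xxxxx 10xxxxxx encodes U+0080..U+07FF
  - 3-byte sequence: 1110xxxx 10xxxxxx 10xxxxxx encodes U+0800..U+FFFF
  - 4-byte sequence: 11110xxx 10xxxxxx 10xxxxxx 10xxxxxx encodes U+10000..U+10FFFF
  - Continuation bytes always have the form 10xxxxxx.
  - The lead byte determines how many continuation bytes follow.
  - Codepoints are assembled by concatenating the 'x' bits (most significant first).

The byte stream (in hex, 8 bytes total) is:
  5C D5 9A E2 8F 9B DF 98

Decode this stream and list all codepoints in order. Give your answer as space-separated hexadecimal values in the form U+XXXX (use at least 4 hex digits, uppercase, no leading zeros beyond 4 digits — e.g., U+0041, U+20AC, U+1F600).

Answer: U+005C U+055A U+23DB U+07D8

Derivation:
Byte[0]=5C: 1-byte ASCII. cp=U+005C
Byte[1]=D5: 2-byte lead, need 1 cont bytes. acc=0x15
Byte[2]=9A: continuation. acc=(acc<<6)|0x1A=0x55A
Completed: cp=U+055A (starts at byte 1)
Byte[3]=E2: 3-byte lead, need 2 cont bytes. acc=0x2
Byte[4]=8F: continuation. acc=(acc<<6)|0x0F=0x8F
Byte[5]=9B: continuation. acc=(acc<<6)|0x1B=0x23DB
Completed: cp=U+23DB (starts at byte 3)
Byte[6]=DF: 2-byte lead, need 1 cont bytes. acc=0x1F
Byte[7]=98: continuation. acc=(acc<<6)|0x18=0x7D8
Completed: cp=U+07D8 (starts at byte 6)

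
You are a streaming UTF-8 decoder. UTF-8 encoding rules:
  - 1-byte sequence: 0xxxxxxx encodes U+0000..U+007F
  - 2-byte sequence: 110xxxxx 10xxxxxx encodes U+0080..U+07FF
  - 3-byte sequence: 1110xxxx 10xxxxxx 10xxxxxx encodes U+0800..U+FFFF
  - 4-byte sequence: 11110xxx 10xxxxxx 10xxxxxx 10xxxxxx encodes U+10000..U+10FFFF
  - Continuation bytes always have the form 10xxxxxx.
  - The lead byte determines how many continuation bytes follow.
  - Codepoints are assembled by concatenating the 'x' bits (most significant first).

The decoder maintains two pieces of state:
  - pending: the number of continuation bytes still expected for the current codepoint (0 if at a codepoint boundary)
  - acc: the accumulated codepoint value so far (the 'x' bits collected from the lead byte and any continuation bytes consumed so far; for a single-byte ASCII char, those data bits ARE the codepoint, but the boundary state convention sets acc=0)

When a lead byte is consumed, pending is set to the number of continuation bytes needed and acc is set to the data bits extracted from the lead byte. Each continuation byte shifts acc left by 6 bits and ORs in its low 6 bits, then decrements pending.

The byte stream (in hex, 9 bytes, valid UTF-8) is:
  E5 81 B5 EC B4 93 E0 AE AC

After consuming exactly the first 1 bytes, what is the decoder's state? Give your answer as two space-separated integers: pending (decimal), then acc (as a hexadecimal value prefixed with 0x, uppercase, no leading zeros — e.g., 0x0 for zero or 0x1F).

Answer: 2 0x5

Derivation:
Byte[0]=E5: 3-byte lead. pending=2, acc=0x5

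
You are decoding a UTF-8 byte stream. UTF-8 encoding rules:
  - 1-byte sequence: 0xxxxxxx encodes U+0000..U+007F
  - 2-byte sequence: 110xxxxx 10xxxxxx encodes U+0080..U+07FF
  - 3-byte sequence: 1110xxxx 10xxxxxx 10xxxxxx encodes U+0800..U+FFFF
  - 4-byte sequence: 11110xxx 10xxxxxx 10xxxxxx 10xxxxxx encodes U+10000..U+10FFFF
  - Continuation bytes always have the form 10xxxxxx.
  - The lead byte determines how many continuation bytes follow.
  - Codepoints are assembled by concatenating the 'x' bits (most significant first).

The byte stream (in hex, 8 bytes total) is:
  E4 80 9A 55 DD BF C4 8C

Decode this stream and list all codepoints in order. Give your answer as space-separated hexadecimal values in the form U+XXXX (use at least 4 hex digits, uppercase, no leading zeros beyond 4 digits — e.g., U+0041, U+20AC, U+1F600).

Answer: U+401A U+0055 U+077F U+010C

Derivation:
Byte[0]=E4: 3-byte lead, need 2 cont bytes. acc=0x4
Byte[1]=80: continuation. acc=(acc<<6)|0x00=0x100
Byte[2]=9A: continuation. acc=(acc<<6)|0x1A=0x401A
Completed: cp=U+401A (starts at byte 0)
Byte[3]=55: 1-byte ASCII. cp=U+0055
Byte[4]=DD: 2-byte lead, need 1 cont bytes. acc=0x1D
Byte[5]=BF: continuation. acc=(acc<<6)|0x3F=0x77F
Completed: cp=U+077F (starts at byte 4)
Byte[6]=C4: 2-byte lead, need 1 cont bytes. acc=0x4
Byte[7]=8C: continuation. acc=(acc<<6)|0x0C=0x10C
Completed: cp=U+010C (starts at byte 6)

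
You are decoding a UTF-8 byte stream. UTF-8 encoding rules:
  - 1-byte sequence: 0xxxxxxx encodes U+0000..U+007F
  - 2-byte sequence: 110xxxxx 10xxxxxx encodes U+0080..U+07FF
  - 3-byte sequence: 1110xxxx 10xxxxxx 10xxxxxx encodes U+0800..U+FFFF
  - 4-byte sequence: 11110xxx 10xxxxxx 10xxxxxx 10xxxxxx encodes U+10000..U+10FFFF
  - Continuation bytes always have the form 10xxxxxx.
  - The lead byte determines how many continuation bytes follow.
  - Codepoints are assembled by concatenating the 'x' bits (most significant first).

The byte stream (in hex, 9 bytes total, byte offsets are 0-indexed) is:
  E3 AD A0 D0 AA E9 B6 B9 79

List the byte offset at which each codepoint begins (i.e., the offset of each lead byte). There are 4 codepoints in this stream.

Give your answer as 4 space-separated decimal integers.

Answer: 0 3 5 8

Derivation:
Byte[0]=E3: 3-byte lead, need 2 cont bytes. acc=0x3
Byte[1]=AD: continuation. acc=(acc<<6)|0x2D=0xED
Byte[2]=A0: continuation. acc=(acc<<6)|0x20=0x3B60
Completed: cp=U+3B60 (starts at byte 0)
Byte[3]=D0: 2-byte lead, need 1 cont bytes. acc=0x10
Byte[4]=AA: continuation. acc=(acc<<6)|0x2A=0x42A
Completed: cp=U+042A (starts at byte 3)
Byte[5]=E9: 3-byte lead, need 2 cont bytes. acc=0x9
Byte[6]=B6: continuation. acc=(acc<<6)|0x36=0x276
Byte[7]=B9: continuation. acc=(acc<<6)|0x39=0x9DB9
Completed: cp=U+9DB9 (starts at byte 5)
Byte[8]=79: 1-byte ASCII. cp=U+0079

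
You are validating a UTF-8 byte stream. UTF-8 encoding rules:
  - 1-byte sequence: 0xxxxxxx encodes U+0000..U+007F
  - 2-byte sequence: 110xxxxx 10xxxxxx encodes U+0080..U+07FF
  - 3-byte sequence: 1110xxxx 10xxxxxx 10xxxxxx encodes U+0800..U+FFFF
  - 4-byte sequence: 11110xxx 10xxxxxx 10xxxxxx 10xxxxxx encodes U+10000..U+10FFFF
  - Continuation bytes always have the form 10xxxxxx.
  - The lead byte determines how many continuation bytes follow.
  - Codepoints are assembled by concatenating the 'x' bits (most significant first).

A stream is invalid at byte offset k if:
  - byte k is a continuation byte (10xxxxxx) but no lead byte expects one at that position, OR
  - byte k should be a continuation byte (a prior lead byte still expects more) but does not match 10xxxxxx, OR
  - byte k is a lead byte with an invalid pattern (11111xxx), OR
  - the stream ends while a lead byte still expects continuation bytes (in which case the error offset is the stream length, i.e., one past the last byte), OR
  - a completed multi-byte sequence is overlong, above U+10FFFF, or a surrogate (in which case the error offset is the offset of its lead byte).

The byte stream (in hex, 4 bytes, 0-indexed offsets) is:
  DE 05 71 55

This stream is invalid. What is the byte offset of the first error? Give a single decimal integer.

Byte[0]=DE: 2-byte lead, need 1 cont bytes. acc=0x1E
Byte[1]=05: expected 10xxxxxx continuation. INVALID

Answer: 1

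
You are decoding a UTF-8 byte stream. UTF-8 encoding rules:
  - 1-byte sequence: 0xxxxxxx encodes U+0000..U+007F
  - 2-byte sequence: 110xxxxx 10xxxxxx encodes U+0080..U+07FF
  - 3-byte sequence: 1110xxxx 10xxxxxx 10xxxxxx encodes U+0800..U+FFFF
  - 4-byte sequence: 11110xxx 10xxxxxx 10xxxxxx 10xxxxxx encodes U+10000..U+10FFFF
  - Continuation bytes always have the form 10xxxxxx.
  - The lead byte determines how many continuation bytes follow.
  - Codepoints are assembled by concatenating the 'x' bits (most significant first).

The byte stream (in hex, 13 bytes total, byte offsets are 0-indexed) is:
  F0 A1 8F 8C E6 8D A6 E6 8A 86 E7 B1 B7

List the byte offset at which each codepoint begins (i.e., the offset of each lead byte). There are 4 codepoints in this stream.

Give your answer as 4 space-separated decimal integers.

Answer: 0 4 7 10

Derivation:
Byte[0]=F0: 4-byte lead, need 3 cont bytes. acc=0x0
Byte[1]=A1: continuation. acc=(acc<<6)|0x21=0x21
Byte[2]=8F: continuation. acc=(acc<<6)|0x0F=0x84F
Byte[3]=8C: continuation. acc=(acc<<6)|0x0C=0x213CC
Completed: cp=U+213CC (starts at byte 0)
Byte[4]=E6: 3-byte lead, need 2 cont bytes. acc=0x6
Byte[5]=8D: continuation. acc=(acc<<6)|0x0D=0x18D
Byte[6]=A6: continuation. acc=(acc<<6)|0x26=0x6366
Completed: cp=U+6366 (starts at byte 4)
Byte[7]=E6: 3-byte lead, need 2 cont bytes. acc=0x6
Byte[8]=8A: continuation. acc=(acc<<6)|0x0A=0x18A
Byte[9]=86: continuation. acc=(acc<<6)|0x06=0x6286
Completed: cp=U+6286 (starts at byte 7)
Byte[10]=E7: 3-byte lead, need 2 cont bytes. acc=0x7
Byte[11]=B1: continuation. acc=(acc<<6)|0x31=0x1F1
Byte[12]=B7: continuation. acc=(acc<<6)|0x37=0x7C77
Completed: cp=U+7C77 (starts at byte 10)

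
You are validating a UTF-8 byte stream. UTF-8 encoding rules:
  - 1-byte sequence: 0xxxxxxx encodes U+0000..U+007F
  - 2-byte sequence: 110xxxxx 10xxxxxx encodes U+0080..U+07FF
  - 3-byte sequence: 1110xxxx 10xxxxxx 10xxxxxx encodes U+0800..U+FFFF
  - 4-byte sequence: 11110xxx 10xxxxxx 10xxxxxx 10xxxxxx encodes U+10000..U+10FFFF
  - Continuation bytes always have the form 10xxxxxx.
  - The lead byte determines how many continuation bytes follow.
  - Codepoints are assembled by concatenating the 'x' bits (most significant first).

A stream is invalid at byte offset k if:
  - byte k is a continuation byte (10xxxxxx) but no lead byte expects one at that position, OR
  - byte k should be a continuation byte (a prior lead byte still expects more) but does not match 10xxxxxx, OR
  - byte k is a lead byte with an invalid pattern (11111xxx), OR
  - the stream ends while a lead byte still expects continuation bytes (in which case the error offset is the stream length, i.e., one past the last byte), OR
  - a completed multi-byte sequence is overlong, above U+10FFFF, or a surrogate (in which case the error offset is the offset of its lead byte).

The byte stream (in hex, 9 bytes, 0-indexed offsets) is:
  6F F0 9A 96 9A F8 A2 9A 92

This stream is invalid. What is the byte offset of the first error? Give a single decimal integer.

Byte[0]=6F: 1-byte ASCII. cp=U+006F
Byte[1]=F0: 4-byte lead, need 3 cont bytes. acc=0x0
Byte[2]=9A: continuation. acc=(acc<<6)|0x1A=0x1A
Byte[3]=96: continuation. acc=(acc<<6)|0x16=0x696
Byte[4]=9A: continuation. acc=(acc<<6)|0x1A=0x1A59A
Completed: cp=U+1A59A (starts at byte 1)
Byte[5]=F8: INVALID lead byte (not 0xxx/110x/1110/11110)

Answer: 5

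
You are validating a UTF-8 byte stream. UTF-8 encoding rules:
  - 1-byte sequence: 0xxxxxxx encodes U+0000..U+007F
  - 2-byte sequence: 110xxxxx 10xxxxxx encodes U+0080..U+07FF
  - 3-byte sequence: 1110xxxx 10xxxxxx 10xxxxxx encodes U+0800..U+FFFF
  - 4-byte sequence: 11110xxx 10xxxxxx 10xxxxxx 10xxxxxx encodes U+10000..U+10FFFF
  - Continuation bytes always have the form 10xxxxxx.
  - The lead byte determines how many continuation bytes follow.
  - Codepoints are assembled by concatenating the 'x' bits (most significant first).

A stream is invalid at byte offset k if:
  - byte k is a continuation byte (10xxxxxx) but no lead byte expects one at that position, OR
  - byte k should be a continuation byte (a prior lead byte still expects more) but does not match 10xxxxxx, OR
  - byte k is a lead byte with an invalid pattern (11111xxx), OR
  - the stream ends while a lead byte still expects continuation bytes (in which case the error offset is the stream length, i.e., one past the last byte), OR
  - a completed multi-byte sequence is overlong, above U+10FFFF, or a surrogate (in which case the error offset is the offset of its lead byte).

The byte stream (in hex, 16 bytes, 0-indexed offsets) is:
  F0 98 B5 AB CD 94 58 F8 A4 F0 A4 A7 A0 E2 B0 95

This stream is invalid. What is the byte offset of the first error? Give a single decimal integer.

Byte[0]=F0: 4-byte lead, need 3 cont bytes. acc=0x0
Byte[1]=98: continuation. acc=(acc<<6)|0x18=0x18
Byte[2]=B5: continuation. acc=(acc<<6)|0x35=0x635
Byte[3]=AB: continuation. acc=(acc<<6)|0x2B=0x18D6B
Completed: cp=U+18D6B (starts at byte 0)
Byte[4]=CD: 2-byte lead, need 1 cont bytes. acc=0xD
Byte[5]=94: continuation. acc=(acc<<6)|0x14=0x354
Completed: cp=U+0354 (starts at byte 4)
Byte[6]=58: 1-byte ASCII. cp=U+0058
Byte[7]=F8: INVALID lead byte (not 0xxx/110x/1110/11110)

Answer: 7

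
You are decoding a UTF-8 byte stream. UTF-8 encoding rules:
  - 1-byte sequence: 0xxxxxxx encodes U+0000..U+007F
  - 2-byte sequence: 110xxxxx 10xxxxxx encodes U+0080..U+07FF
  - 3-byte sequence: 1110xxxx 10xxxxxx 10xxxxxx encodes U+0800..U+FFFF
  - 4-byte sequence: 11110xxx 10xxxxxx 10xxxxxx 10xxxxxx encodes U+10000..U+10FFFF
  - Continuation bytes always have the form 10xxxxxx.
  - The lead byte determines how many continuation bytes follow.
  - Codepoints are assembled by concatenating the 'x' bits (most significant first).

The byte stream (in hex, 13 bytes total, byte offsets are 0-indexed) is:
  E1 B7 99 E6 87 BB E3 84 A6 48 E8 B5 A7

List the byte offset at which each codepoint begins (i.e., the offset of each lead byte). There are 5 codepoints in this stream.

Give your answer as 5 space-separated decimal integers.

Answer: 0 3 6 9 10

Derivation:
Byte[0]=E1: 3-byte lead, need 2 cont bytes. acc=0x1
Byte[1]=B7: continuation. acc=(acc<<6)|0x37=0x77
Byte[2]=99: continuation. acc=(acc<<6)|0x19=0x1DD9
Completed: cp=U+1DD9 (starts at byte 0)
Byte[3]=E6: 3-byte lead, need 2 cont bytes. acc=0x6
Byte[4]=87: continuation. acc=(acc<<6)|0x07=0x187
Byte[5]=BB: continuation. acc=(acc<<6)|0x3B=0x61FB
Completed: cp=U+61FB (starts at byte 3)
Byte[6]=E3: 3-byte lead, need 2 cont bytes. acc=0x3
Byte[7]=84: continuation. acc=(acc<<6)|0x04=0xC4
Byte[8]=A6: continuation. acc=(acc<<6)|0x26=0x3126
Completed: cp=U+3126 (starts at byte 6)
Byte[9]=48: 1-byte ASCII. cp=U+0048
Byte[10]=E8: 3-byte lead, need 2 cont bytes. acc=0x8
Byte[11]=B5: continuation. acc=(acc<<6)|0x35=0x235
Byte[12]=A7: continuation. acc=(acc<<6)|0x27=0x8D67
Completed: cp=U+8D67 (starts at byte 10)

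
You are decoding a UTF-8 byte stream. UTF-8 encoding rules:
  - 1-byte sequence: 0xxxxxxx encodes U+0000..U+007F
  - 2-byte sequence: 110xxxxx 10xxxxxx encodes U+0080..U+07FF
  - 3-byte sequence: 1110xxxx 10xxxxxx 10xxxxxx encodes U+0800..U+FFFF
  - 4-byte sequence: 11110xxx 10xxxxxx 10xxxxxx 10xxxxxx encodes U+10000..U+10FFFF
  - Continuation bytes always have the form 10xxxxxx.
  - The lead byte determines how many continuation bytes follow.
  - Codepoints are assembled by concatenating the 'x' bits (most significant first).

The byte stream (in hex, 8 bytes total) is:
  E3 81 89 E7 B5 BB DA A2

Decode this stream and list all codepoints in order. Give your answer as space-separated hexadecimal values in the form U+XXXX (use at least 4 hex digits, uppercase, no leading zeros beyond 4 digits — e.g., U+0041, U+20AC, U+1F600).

Answer: U+3049 U+7D7B U+06A2

Derivation:
Byte[0]=E3: 3-byte lead, need 2 cont bytes. acc=0x3
Byte[1]=81: continuation. acc=(acc<<6)|0x01=0xC1
Byte[2]=89: continuation. acc=(acc<<6)|0x09=0x3049
Completed: cp=U+3049 (starts at byte 0)
Byte[3]=E7: 3-byte lead, need 2 cont bytes. acc=0x7
Byte[4]=B5: continuation. acc=(acc<<6)|0x35=0x1F5
Byte[5]=BB: continuation. acc=(acc<<6)|0x3B=0x7D7B
Completed: cp=U+7D7B (starts at byte 3)
Byte[6]=DA: 2-byte lead, need 1 cont bytes. acc=0x1A
Byte[7]=A2: continuation. acc=(acc<<6)|0x22=0x6A2
Completed: cp=U+06A2 (starts at byte 6)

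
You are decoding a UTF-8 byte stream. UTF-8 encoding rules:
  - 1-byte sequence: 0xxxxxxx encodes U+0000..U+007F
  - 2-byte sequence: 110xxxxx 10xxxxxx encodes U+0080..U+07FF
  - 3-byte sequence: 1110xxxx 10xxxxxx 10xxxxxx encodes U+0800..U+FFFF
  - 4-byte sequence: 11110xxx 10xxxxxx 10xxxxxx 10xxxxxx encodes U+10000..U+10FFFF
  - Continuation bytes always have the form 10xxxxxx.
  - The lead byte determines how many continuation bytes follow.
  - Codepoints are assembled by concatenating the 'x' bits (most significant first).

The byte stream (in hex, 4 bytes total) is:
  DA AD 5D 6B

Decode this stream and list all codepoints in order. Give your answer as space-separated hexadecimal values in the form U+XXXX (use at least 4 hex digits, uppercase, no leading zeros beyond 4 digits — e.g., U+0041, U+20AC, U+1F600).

Byte[0]=DA: 2-byte lead, need 1 cont bytes. acc=0x1A
Byte[1]=AD: continuation. acc=(acc<<6)|0x2D=0x6AD
Completed: cp=U+06AD (starts at byte 0)
Byte[2]=5D: 1-byte ASCII. cp=U+005D
Byte[3]=6B: 1-byte ASCII. cp=U+006B

Answer: U+06AD U+005D U+006B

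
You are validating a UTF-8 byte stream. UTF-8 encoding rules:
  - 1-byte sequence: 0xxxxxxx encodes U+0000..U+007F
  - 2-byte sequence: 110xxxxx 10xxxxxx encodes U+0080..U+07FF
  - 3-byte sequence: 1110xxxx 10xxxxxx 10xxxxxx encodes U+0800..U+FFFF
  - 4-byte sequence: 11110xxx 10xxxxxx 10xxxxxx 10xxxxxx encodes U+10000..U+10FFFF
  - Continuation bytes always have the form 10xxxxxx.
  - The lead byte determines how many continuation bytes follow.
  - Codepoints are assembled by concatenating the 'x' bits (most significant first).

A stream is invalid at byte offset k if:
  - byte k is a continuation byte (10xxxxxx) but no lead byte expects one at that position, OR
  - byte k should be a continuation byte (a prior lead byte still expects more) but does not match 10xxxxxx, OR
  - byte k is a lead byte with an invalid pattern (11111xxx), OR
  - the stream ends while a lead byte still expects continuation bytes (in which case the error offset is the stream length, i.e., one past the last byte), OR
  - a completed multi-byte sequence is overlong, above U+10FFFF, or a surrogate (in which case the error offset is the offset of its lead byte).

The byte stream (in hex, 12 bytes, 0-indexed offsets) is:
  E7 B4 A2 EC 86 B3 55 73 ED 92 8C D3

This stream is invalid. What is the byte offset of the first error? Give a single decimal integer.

Byte[0]=E7: 3-byte lead, need 2 cont bytes. acc=0x7
Byte[1]=B4: continuation. acc=(acc<<6)|0x34=0x1F4
Byte[2]=A2: continuation. acc=(acc<<6)|0x22=0x7D22
Completed: cp=U+7D22 (starts at byte 0)
Byte[3]=EC: 3-byte lead, need 2 cont bytes. acc=0xC
Byte[4]=86: continuation. acc=(acc<<6)|0x06=0x306
Byte[5]=B3: continuation. acc=(acc<<6)|0x33=0xC1B3
Completed: cp=U+C1B3 (starts at byte 3)
Byte[6]=55: 1-byte ASCII. cp=U+0055
Byte[7]=73: 1-byte ASCII. cp=U+0073
Byte[8]=ED: 3-byte lead, need 2 cont bytes. acc=0xD
Byte[9]=92: continuation. acc=(acc<<6)|0x12=0x352
Byte[10]=8C: continuation. acc=(acc<<6)|0x0C=0xD48C
Completed: cp=U+D48C (starts at byte 8)
Byte[11]=D3: 2-byte lead, need 1 cont bytes. acc=0x13
Byte[12]: stream ended, expected continuation. INVALID

Answer: 12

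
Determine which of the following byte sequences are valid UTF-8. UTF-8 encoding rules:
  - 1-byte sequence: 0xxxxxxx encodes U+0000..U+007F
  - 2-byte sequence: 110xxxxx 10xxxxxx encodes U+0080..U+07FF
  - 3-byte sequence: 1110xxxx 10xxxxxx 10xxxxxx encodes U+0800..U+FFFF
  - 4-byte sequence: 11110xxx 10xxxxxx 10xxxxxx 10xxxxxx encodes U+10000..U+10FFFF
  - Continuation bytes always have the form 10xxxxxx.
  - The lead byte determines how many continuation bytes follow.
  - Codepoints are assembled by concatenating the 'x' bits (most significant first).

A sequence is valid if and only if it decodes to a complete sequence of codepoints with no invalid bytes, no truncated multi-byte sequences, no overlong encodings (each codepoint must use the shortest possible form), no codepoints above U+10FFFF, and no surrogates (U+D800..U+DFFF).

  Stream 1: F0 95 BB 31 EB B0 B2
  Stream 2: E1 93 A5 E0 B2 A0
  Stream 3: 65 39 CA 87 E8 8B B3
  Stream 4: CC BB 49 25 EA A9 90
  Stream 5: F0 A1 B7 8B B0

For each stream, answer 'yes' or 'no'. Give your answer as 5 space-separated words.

Stream 1: error at byte offset 3. INVALID
Stream 2: decodes cleanly. VALID
Stream 3: decodes cleanly. VALID
Stream 4: decodes cleanly. VALID
Stream 5: error at byte offset 4. INVALID

Answer: no yes yes yes no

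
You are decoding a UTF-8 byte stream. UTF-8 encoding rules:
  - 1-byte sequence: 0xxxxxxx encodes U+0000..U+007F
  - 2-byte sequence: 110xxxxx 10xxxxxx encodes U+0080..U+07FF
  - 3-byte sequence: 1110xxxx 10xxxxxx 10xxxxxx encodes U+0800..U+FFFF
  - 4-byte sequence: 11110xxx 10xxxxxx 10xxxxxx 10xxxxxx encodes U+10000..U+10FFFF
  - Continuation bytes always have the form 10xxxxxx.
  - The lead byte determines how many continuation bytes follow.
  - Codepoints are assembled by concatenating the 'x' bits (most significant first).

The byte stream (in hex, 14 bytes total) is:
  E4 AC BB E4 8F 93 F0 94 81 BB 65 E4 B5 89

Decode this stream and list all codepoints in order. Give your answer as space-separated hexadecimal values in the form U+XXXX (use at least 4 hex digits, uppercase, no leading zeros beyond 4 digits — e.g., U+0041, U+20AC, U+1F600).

Byte[0]=E4: 3-byte lead, need 2 cont bytes. acc=0x4
Byte[1]=AC: continuation. acc=(acc<<6)|0x2C=0x12C
Byte[2]=BB: continuation. acc=(acc<<6)|0x3B=0x4B3B
Completed: cp=U+4B3B (starts at byte 0)
Byte[3]=E4: 3-byte lead, need 2 cont bytes. acc=0x4
Byte[4]=8F: continuation. acc=(acc<<6)|0x0F=0x10F
Byte[5]=93: continuation. acc=(acc<<6)|0x13=0x43D3
Completed: cp=U+43D3 (starts at byte 3)
Byte[6]=F0: 4-byte lead, need 3 cont bytes. acc=0x0
Byte[7]=94: continuation. acc=(acc<<6)|0x14=0x14
Byte[8]=81: continuation. acc=(acc<<6)|0x01=0x501
Byte[9]=BB: continuation. acc=(acc<<6)|0x3B=0x1407B
Completed: cp=U+1407B (starts at byte 6)
Byte[10]=65: 1-byte ASCII. cp=U+0065
Byte[11]=E4: 3-byte lead, need 2 cont bytes. acc=0x4
Byte[12]=B5: continuation. acc=(acc<<6)|0x35=0x135
Byte[13]=89: continuation. acc=(acc<<6)|0x09=0x4D49
Completed: cp=U+4D49 (starts at byte 11)

Answer: U+4B3B U+43D3 U+1407B U+0065 U+4D49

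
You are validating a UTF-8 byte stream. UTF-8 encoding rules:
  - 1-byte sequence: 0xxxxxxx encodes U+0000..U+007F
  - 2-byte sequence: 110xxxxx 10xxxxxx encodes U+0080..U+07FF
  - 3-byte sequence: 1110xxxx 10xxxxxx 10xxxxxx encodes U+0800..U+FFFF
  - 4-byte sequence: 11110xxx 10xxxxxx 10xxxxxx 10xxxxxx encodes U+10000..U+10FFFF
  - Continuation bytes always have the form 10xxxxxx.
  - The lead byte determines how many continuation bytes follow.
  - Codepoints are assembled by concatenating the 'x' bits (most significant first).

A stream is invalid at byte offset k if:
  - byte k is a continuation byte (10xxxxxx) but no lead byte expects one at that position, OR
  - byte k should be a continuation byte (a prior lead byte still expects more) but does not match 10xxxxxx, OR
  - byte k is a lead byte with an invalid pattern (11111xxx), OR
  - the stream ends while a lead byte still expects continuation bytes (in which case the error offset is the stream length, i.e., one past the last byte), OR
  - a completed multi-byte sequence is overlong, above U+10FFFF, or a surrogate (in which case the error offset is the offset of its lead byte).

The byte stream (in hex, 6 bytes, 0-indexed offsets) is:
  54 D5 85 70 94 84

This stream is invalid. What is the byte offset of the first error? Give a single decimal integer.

Answer: 4

Derivation:
Byte[0]=54: 1-byte ASCII. cp=U+0054
Byte[1]=D5: 2-byte lead, need 1 cont bytes. acc=0x15
Byte[2]=85: continuation. acc=(acc<<6)|0x05=0x545
Completed: cp=U+0545 (starts at byte 1)
Byte[3]=70: 1-byte ASCII. cp=U+0070
Byte[4]=94: INVALID lead byte (not 0xxx/110x/1110/11110)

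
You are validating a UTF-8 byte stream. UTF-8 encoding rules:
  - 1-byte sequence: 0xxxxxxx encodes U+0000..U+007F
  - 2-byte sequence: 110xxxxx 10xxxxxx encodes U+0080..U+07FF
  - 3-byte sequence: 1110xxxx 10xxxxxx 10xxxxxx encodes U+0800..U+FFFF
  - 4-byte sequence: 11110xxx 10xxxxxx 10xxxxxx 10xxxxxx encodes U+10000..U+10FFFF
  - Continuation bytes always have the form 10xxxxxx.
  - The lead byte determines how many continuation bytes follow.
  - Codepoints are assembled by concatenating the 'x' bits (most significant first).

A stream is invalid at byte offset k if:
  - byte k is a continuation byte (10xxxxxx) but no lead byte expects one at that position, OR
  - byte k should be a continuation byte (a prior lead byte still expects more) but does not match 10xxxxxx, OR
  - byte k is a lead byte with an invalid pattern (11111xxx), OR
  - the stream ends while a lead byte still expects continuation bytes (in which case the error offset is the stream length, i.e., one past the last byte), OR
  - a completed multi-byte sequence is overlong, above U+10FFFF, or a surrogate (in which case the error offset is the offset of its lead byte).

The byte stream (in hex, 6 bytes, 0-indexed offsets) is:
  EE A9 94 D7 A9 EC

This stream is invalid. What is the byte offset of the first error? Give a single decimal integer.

Byte[0]=EE: 3-byte lead, need 2 cont bytes. acc=0xE
Byte[1]=A9: continuation. acc=(acc<<6)|0x29=0x3A9
Byte[2]=94: continuation. acc=(acc<<6)|0x14=0xEA54
Completed: cp=U+EA54 (starts at byte 0)
Byte[3]=D7: 2-byte lead, need 1 cont bytes. acc=0x17
Byte[4]=A9: continuation. acc=(acc<<6)|0x29=0x5E9
Completed: cp=U+05E9 (starts at byte 3)
Byte[5]=EC: 3-byte lead, need 2 cont bytes. acc=0xC
Byte[6]: stream ended, expected continuation. INVALID

Answer: 6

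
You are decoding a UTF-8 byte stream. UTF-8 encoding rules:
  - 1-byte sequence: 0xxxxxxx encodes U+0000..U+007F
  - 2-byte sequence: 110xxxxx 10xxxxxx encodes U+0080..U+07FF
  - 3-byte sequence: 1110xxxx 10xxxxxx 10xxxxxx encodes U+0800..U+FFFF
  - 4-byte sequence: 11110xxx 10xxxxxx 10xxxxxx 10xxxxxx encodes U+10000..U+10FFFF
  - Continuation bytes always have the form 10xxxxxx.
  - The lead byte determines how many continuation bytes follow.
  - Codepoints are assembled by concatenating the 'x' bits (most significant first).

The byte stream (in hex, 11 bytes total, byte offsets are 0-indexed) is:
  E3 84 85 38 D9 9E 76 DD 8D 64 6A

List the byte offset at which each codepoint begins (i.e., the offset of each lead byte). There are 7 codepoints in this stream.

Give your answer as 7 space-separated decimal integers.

Byte[0]=E3: 3-byte lead, need 2 cont bytes. acc=0x3
Byte[1]=84: continuation. acc=(acc<<6)|0x04=0xC4
Byte[2]=85: continuation. acc=(acc<<6)|0x05=0x3105
Completed: cp=U+3105 (starts at byte 0)
Byte[3]=38: 1-byte ASCII. cp=U+0038
Byte[4]=D9: 2-byte lead, need 1 cont bytes. acc=0x19
Byte[5]=9E: continuation. acc=(acc<<6)|0x1E=0x65E
Completed: cp=U+065E (starts at byte 4)
Byte[6]=76: 1-byte ASCII. cp=U+0076
Byte[7]=DD: 2-byte lead, need 1 cont bytes. acc=0x1D
Byte[8]=8D: continuation. acc=(acc<<6)|0x0D=0x74D
Completed: cp=U+074D (starts at byte 7)
Byte[9]=64: 1-byte ASCII. cp=U+0064
Byte[10]=6A: 1-byte ASCII. cp=U+006A

Answer: 0 3 4 6 7 9 10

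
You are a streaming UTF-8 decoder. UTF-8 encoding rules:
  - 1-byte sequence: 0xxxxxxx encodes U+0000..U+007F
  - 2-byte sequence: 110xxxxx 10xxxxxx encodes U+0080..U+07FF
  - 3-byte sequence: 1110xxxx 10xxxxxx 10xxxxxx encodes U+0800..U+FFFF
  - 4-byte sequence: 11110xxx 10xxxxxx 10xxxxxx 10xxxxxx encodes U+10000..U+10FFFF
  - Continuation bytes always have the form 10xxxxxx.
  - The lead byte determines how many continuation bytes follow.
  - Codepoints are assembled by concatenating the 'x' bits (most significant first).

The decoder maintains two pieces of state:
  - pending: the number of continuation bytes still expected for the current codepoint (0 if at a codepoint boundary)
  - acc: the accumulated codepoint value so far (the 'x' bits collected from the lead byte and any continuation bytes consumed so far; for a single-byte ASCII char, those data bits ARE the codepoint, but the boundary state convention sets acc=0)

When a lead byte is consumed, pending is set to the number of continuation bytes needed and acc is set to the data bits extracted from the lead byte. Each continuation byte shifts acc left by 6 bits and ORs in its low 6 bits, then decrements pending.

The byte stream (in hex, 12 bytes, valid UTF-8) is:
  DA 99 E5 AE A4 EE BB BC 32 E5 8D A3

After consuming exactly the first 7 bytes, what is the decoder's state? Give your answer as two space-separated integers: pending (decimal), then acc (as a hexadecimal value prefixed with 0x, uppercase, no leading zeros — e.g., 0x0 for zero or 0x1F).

Byte[0]=DA: 2-byte lead. pending=1, acc=0x1A
Byte[1]=99: continuation. acc=(acc<<6)|0x19=0x699, pending=0
Byte[2]=E5: 3-byte lead. pending=2, acc=0x5
Byte[3]=AE: continuation. acc=(acc<<6)|0x2E=0x16E, pending=1
Byte[4]=A4: continuation. acc=(acc<<6)|0x24=0x5BA4, pending=0
Byte[5]=EE: 3-byte lead. pending=2, acc=0xE
Byte[6]=BB: continuation. acc=(acc<<6)|0x3B=0x3BB, pending=1

Answer: 1 0x3BB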